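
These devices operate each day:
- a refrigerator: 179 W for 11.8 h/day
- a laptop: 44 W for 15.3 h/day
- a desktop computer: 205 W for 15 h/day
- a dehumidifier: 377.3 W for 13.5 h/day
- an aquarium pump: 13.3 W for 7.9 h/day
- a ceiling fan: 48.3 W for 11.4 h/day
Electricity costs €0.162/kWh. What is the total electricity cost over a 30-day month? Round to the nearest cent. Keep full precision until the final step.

refrigerator: 179 W × 11.8 h × 30 d = 63,366 Wh = 63.37 kWh
laptop: 44 W × 15.3 h × 30 d = 20,196 Wh = 20.2 kWh
desktop computer: 205 W × 15 h × 30 d = 92,250 Wh = 92.25 kWh
dehumidifier: 377.3 W × 13.5 h × 30 d = 152,806 Wh = 152.8 kWh
aquarium pump: 13.3 W × 7.9 h × 30 d = 3,152 Wh = 3.152 kWh
ceiling fan: 48.3 W × 11.4 h × 30 d = 16,519 Wh = 16.52 kWh
Total energy = 63.37 + 20.2 + 92.25 + 152.8 + 3.152 + 16.52 = 348.3 kWh
Cost = 348.3 kWh × €0.162 = €56.42

€56.42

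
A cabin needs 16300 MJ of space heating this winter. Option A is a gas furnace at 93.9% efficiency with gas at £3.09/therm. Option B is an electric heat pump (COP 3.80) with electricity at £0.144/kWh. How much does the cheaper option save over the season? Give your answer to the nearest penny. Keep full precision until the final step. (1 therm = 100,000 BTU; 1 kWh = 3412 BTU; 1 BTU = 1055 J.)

£336.83

Heat load = 16300 MJ = 16,300,000,000 J / 1055 = 15,450,237 BTU
Gas: input = 15,450,237 / 0.939 = 16,453,926 BTU = 164.5 therm → 164.5 × £3.09 = £508.43
Heat pump: 15,450,237 BTU / 3412 = 4,528 kWh heat; / 3.80 = 1,192 kWh in → × £0.144 = £171.60
Difference = |£508.43 − £171.60| = £336.83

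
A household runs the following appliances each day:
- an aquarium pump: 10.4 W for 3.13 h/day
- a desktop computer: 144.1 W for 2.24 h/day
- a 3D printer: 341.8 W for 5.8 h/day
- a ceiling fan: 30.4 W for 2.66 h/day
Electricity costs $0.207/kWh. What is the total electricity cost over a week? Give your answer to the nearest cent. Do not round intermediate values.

aquarium pump: 10.4 W × 3.13 h × 7 d = 228 Wh = 0.2279 kWh
desktop computer: 144.1 W × 2.24 h × 7 d = 2,259 Wh = 2.259 kWh
3D printer: 341.8 W × 5.8 h × 7 d = 13,877 Wh = 13.88 kWh
ceiling fan: 30.4 W × 2.66 h × 7 d = 566 Wh = 0.566 kWh
Total energy = 0.2279 + 2.259 + 13.88 + 0.566 = 16.93 kWh
Cost = 16.93 kWh × $0.207 = $3.50

$3.50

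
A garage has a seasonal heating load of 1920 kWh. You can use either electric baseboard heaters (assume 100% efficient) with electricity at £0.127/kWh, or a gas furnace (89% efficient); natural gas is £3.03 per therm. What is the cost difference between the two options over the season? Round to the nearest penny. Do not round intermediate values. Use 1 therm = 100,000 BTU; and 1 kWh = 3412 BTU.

Heat load = 1920 kWh × 3412 = 6,551,040 BTU
Gas: input = 6,551,040 / 0.89 = 7,360,719 BTU = 73.61 therm → 73.61 × £3.03 = £223.03
Electric: 6,551,040 BTU / 3412 = 1,920 kWh → × £0.127 = £243.84
Difference = |£223.03 − £243.84| = £20.81

£20.81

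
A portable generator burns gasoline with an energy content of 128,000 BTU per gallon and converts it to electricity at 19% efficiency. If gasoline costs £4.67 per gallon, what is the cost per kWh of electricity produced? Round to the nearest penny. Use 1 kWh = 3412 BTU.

Electrical output per gallon = 128,000 BTU × 0.19 / 3412 BTU/kWh = 7.128 kWh
Cost per kWh = £4.67 / 7.128 kWh = £0.655

£0.66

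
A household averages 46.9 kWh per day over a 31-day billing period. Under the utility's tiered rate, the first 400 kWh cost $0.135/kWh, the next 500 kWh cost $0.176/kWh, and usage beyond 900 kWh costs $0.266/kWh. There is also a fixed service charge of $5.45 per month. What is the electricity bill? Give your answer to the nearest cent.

Usage = 46.9 kWh/day × 31 days = 1453.9 kWh
First 400 kWh × $0.135 = $54.00
Next 500 kWh × $0.176 = $88.00
Remaining 553.9 kWh × $0.266 = $147.34
Energy charge = $289.34; + service $5.45 = $294.79

$294.79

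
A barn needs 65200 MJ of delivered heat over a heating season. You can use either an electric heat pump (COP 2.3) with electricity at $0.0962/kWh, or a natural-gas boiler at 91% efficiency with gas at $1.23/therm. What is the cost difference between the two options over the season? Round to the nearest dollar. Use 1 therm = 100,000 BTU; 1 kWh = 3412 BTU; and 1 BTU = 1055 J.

Heat load = 65200 MJ = 65,200,000,000 J / 1055 = 61,800,948 BTU
Gas: input = 61,800,948 / 0.91 = 67,913,130 BTU = 679.1 therm → 679.1 × $1.23 = $835.33
Heat pump: 61,800,948 BTU / 3412 = 18,110 kWh heat; / 2.3 = 7,875 kWh in → × $0.0962 = $757.59
Difference = |$835.33 − $757.59| = $77.74 ≈ $78

$78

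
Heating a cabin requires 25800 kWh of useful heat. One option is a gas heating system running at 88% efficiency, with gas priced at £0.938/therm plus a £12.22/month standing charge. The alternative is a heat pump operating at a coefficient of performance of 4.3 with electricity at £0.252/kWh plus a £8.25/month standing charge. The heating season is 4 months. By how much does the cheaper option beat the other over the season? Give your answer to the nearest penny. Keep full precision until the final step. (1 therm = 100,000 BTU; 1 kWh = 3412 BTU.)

£557.80

Heat load = 25800 kWh × 3412 = 88,029,600 BTU
Gas: input = 88,029,600 / 0.88 = 100,033,636 BTU = 1,000 therm → 1,000 × £0.938 = £938.32; + 4 × £12.22 standing = £987.20
Heat pump: 88,029,600 BTU / 3412 = 25,800 kWh heat; / 4.3 = 6,000 kWh in → × £0.252 = £1,512.00; + 4 × £8.25 standing = £1,545.00
Difference = |£987.20 − £1,545.00| = £557.80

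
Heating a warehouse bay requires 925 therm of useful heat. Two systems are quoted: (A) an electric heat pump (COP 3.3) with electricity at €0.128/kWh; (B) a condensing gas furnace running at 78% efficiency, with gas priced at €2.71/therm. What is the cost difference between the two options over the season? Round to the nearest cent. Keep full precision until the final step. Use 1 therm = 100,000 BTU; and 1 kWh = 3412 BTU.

€2162.23

Heat load = 925 therm × 100,000 = 92,500,000 BTU
Gas: input = 92,500,000 / 0.78 = 118,589,744 BTU = 1,186 therm → 1,186 × €2.71 = €3,213.78
Heat pump: 92,500,000 BTU / 3412 = 27,110 kWh heat; / 3.3 = 8,215 kWh in → × €0.128 = €1,051.55
Difference = |€3,213.78 − €1,051.55| = €2,162.23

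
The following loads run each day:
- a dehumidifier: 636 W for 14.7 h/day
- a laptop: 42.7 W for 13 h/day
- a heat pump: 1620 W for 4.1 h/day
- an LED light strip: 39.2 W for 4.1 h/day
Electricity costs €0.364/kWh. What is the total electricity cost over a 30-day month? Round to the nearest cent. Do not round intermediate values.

€182.44

dehumidifier: 636 W × 14.7 h × 30 d = 280,476 Wh = 280.5 kWh
laptop: 42.7 W × 13 h × 30 d = 16,653 Wh = 16.65 kWh
heat pump: 1620 W × 4.1 h × 30 d = 199,260 Wh = 199.3 kWh
LED light strip: 39.2 W × 4.1 h × 30 d = 4,822 Wh = 4.822 kWh
Total energy = 280.5 + 16.65 + 199.3 + 4.822 = 501.2 kWh
Cost = 501.2 kWh × €0.364 = €182.44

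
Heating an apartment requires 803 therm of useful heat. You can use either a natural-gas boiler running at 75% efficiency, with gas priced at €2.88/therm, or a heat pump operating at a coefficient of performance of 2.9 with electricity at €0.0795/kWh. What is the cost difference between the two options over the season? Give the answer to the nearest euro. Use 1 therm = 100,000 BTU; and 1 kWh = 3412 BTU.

€2438

Heat load = 803 therm × 100,000 = 80,300,000 BTU
Gas: input = 80,300,000 / 0.750 = 107,066,667 BTU = 1,071 therm → 1,071 × €2.88 = €3,083.52
Heat pump: 80,300,000 BTU / 3412 = 23,530 kWh heat; / 2.9 = 8,115 kWh in → × €0.0795 = €645.17
Difference = |€3,083.52 − €645.17| = €2,438.35 ≈ €2438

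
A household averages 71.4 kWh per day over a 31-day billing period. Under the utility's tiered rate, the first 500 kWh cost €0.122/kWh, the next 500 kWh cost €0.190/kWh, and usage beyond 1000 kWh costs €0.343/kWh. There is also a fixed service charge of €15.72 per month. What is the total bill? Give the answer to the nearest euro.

€588

Usage = 71.4 kWh/day × 31 days = 2213.4 kWh
First 500 kWh × €0.122 = €61.00
Next 500 kWh × €0.190 = €95.00
Remaining 1213.4 kWh × €0.343 = €416.20
Energy charge = €572.20; + service €15.72 = €587.92 ≈ €588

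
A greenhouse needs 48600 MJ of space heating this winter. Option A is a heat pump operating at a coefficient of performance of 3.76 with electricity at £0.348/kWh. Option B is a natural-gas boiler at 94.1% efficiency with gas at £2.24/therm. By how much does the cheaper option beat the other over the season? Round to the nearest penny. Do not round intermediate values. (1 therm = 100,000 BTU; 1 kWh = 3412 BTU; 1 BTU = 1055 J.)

£153.00

Heat load = 48600 MJ = 48,600,000,000 J / 1055 = 46,066,351 BTU
Gas: input = 46,066,351 / 0.941 = 48,954,677 BTU = 489.5 therm → 489.5 × £2.24 = £1,096.58
Heat pump: 46,066,351 BTU / 3412 = 13,500 kWh heat; / 3.76 = 3,591 kWh in → × £0.348 = £1,249.59
Difference = |£1,096.58 − £1,249.59| = £153.00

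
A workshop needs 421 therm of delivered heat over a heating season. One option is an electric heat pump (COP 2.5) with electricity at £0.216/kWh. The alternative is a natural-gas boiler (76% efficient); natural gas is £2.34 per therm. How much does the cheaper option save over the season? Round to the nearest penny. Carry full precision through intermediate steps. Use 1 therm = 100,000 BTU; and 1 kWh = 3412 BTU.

Heat load = 421 therm × 100,000 = 42,100,000 BTU
Gas: input = 42,100,000 / 0.76 = 55,394,737 BTU = 553.9 therm → 553.9 × £2.34 = £1,296.24
Heat pump: 42,100,000 BTU / 3412 = 12,340 kWh heat; / 2.5 = 4,936 kWh in → × £0.216 = £1,066.07
Difference = |£1,296.24 − £1,066.07| = £230.16

£230.16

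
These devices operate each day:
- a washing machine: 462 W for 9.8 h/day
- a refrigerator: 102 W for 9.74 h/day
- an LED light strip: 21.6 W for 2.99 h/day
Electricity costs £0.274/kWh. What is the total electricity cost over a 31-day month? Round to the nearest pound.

£47

washing machine: 462 W × 9.8 h × 31 d = 140,356 Wh = 140.4 kWh
refrigerator: 102 W × 9.74 h × 31 d = 30,798 Wh = 30.8 kWh
LED light strip: 21.6 W × 2.99 h × 31 d = 2,002 Wh = 2.002 kWh
Total energy = 140.4 + 30.8 + 2.002 = 173.2 kWh
Cost = 173.2 kWh × £0.274 = £47.44 ≈ £47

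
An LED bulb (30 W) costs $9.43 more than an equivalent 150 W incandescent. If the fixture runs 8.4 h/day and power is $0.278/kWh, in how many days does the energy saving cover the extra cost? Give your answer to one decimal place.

Power saved = 150 − 30 = 120 W
Daily energy saved = 120 W × 8.4 h = 1008 Wh = 1.008 kWh
Daily savings = 1.008 × $0.278 = $0.2802
Payback = $9.43 / $0.2802 per day = 33.65 days

33.7 days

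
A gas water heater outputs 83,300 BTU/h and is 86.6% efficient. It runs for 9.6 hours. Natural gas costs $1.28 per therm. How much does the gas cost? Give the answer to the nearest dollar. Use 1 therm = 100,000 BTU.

Heat delivered = 83,300 BTU/h × 9.6 h = 799,680 BTU
Gas input = 799,680 / 0.866 = 923,418 BTU
= 923,418 / 100,000 = 9.234 therm
Cost = 9.234 × $1.28/therm = $11.82 ≈ $12

$12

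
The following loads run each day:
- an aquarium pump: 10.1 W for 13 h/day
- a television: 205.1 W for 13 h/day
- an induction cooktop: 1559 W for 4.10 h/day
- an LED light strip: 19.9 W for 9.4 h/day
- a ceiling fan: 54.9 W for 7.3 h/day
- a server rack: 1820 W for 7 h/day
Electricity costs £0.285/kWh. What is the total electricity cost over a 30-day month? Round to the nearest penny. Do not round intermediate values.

£192.52

aquarium pump: 10.1 W × 13 h × 30 d = 3,939 Wh = 3.939 kWh
television: 205.1 W × 13 h × 30 d = 79,989 Wh = 79.99 kWh
induction cooktop: 1559 W × 4.10 h × 30 d = 191,757 Wh = 191.8 kWh
LED light strip: 19.9 W × 9.4 h × 30 d = 5,612 Wh = 5.612 kWh
ceiling fan: 54.9 W × 7.3 h × 30 d = 12,023 Wh = 12.02 kWh
server rack: 1820 W × 7 h × 30 d = 382,200 Wh = 382.2 kWh
Total energy = 3.939 + 79.99 + 191.8 + 5.612 + 12.02 + 382.2 = 675.5 kWh
Cost = 675.5 kWh × £0.285 = £192.52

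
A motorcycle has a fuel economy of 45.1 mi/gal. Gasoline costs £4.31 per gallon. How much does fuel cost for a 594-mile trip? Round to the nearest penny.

Fuel = 594 mi / 45.1 mpg = 13.17 gal
Cost = 13.17 gal × £4.31/gal = £56.77

£56.77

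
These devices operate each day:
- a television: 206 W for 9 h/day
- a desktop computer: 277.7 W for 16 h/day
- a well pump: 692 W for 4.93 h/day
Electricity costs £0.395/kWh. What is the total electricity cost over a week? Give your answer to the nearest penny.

£26.84

television: 206 W × 9 h × 7 d = 12,978 Wh = 12.98 kWh
desktop computer: 277.7 W × 16 h × 7 d = 31,102 Wh = 31.1 kWh
well pump: 692 W × 4.93 h × 7 d = 23,881 Wh = 23.88 kWh
Total energy = 12.98 + 31.1 + 23.88 = 67.96 kWh
Cost = 67.96 kWh × £0.395 = £26.84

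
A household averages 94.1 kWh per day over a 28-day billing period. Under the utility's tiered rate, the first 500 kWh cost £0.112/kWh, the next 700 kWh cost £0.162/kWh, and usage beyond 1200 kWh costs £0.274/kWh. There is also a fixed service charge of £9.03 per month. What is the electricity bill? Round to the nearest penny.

£571.57

Usage = 94.1 kWh/day × 28 days = 2634.8 kWh
First 500 kWh × £0.112 = £56.00
Next 700 kWh × £0.162 = £113.40
Remaining 1434.8 kWh × £0.274 = £393.14
Energy charge = £562.54; + service £9.03 = £571.57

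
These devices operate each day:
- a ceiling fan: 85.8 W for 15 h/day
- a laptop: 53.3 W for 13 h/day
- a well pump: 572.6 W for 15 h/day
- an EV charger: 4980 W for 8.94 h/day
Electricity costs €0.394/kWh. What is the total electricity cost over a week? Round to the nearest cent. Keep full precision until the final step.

ceiling fan: 85.8 W × 15 h × 7 d = 9,009 Wh = 9.009 kWh
laptop: 53.3 W × 13 h × 7 d = 4,850 Wh = 4.85 kWh
well pump: 572.6 W × 15 h × 7 d = 60,123 Wh = 60.12 kWh
EV charger: 4980 W × 8.94 h × 7 d = 311,648 Wh = 311.6 kWh
Total energy = 9.009 + 4.85 + 60.12 + 311.6 = 385.6 kWh
Cost = 385.6 kWh × €0.394 = €151.94

€151.94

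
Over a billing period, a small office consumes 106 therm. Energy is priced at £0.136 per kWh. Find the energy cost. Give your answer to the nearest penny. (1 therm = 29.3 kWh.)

£422.39

106 therm × (29.3 kWh/therm) = 3,106 kWh
Cost = 3,106 kWh × £0.136/kWh = £422.39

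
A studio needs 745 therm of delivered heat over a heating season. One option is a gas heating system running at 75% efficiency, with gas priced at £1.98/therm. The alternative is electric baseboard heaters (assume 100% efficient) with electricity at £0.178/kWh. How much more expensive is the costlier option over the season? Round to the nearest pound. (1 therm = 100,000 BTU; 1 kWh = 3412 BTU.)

£1920

Heat load = 745 therm × 100,000 = 74,500,000 BTU
Gas: input = 74,500,000 / 0.75 = 99,333,333 BTU = 993.3 therm → 993.3 × £1.98 = £1,966.80
Electric: 74,500,000 BTU / 3412 = 21,830 kWh → × £0.178 = £3,886.58
Difference = |£1,966.80 − £3,886.58| = £1,919.78 ≈ £1920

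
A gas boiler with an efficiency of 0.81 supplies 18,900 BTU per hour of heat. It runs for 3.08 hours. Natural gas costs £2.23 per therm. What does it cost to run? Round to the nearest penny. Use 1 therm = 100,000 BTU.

£1.60

Heat delivered = 18,900 BTU/h × 3.08 h = 58,212 BTU
Gas input = 58,212 / 0.81 = 71,867 BTU
= 71,867 / 100,000 = 0.7187 therm
Cost = 0.7187 × £2.23/therm = £1.60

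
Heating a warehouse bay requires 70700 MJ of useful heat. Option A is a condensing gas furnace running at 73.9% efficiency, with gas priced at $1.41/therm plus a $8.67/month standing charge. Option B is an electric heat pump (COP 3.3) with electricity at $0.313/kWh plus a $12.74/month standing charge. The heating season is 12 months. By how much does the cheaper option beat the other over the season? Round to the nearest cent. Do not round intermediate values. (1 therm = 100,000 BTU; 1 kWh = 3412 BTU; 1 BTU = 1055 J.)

Heat load = 70700 MJ = 70,700,000,000 J / 1055 = 67,014,218 BTU
Gas: input = 67,014,218 / 0.739 = 90,682,298 BTU = 906.8 therm → 906.8 × $1.41 = $1,278.62; + 12 × $8.67 standing = $1,382.66
Heat pump: 67,014,218 BTU / 3412 = 19,640 kWh heat; / 3.3 = 5,952 kWh in → × $0.313 = $1,862.89; + 12 × $12.74 standing = $2,015.77
Difference = |$1,382.66 − $2,015.77| = $633.11

$633.11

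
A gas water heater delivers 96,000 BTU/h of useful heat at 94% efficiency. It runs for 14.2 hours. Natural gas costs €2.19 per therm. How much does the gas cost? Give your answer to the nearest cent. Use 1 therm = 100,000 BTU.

€31.76

Heat delivered = 96,000 BTU/h × 14.2 h = 1,363,200 BTU
Gas input = 1,363,200 / 0.94 = 1,450,213 BTU
= 1,450,213 / 100,000 = 14.5 therm
Cost = 14.5 × €2.19/therm = €31.76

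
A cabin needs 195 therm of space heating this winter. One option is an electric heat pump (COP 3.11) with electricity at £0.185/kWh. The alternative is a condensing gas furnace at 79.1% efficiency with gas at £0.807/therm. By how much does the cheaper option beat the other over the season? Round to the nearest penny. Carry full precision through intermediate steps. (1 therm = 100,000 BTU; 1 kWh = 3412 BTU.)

£141.02

Heat load = 195 therm × 100,000 = 19,500,000 BTU
Gas: input = 19,500,000 / 0.791 = 24,652,339 BTU = 246.5 therm → 246.5 × £0.807 = £198.94
Heat pump: 19,500,000 BTU / 3412 = 5,715 kWh heat; / 3.11 = 1,838 kWh in → × £0.185 = £339.97
Difference = |£198.94 − £339.97| = £141.02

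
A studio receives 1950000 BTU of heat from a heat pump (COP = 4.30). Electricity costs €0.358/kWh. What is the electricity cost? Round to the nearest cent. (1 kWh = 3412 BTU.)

Heat delivered = 1,950,000 BTU / 3412 = 571.5 kWh
Electrical input = 571.5 kWh / 4.30 = 132.9 kWh
Cost = 132.9 × €0.358/kWh = €47.58

€47.58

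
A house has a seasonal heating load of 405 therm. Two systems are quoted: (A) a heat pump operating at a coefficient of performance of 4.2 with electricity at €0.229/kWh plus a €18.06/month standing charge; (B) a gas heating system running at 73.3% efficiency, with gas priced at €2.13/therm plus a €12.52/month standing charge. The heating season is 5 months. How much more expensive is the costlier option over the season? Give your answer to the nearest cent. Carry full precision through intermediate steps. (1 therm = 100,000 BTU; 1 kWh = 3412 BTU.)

Heat load = 405 therm × 100,000 = 40,500,000 BTU
Gas: input = 40,500,000 / 0.733 = 55,252,387 BTU = 552.5 therm → 552.5 × €2.13 = €1,176.88; + 5 × €12.52 standing = €1,239.48
Heat pump: 40,500,000 BTU / 3412 = 11,870 kWh heat; / 4.2 = 2,826 kWh in → × €0.229 = €647.19; + 5 × €18.06 standing = €737.49
Difference = |€1,239.48 − €737.49| = €501.99

€501.99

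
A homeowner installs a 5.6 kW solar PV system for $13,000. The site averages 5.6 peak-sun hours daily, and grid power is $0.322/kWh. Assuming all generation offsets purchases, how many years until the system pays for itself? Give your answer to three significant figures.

Daily generation = 5.6 kW × 5.6 h = 31.36 kWh
Annual generation = 31.36 × 365 = 11446 kWh
Annual savings = 11446 × $0.322 = $3,685.74
Payback = $13,000 / $3,685.74 = 3.53 years

3.53 years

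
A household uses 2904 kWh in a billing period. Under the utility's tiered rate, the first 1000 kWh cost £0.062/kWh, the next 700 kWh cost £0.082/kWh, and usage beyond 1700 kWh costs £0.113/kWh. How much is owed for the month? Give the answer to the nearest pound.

£255

First 1000 kWh × £0.062 = £62.00
Next 700 kWh × £0.082 = £57.40
Remaining 1204 kWh × £0.113 = £136.05
Total = £255.45 ≈ £255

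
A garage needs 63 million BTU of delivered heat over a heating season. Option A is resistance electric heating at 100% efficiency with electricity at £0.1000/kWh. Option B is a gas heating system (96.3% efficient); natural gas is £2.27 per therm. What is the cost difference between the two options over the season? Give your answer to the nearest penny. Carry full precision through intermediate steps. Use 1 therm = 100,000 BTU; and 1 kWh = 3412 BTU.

£361.38

Heat load = 63 × 10⁶ BTU = 63,000,000 BTU
Gas: input = 63,000,000 / 0.963 = 65,420,561 BTU = 654.2 therm → 654.2 × £2.27 = £1,485.05
Electric: 63,000,000 BTU / 3412 = 18,460 kWh → × £0.1000 = £1,846.42
Difference = |£1,485.05 − £1,846.42| = £361.38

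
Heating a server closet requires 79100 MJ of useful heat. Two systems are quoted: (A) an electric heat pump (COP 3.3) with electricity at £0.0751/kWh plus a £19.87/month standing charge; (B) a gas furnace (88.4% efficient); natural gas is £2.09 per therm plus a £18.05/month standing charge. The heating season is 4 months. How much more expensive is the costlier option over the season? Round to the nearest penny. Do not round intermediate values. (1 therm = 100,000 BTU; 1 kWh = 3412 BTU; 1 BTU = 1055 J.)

Heat load = 79100 MJ = 79,100,000,000 J / 1055 = 74,976,303 BTU
Gas: input = 74,976,303 / 0.884 = 84,814,823 BTU = 848.1 therm → 848.1 × £2.09 = £1,772.63; + 4 × £18.05 standing = £1,844.83
Heat pump: 74,976,303 BTU / 3412 = 21,970 kWh heat; / 3.3 = 6,659 kWh in → × £0.0751 = £500.08; + 4 × £19.87 standing = £579.56
Difference = |£1,844.83 − £579.56| = £1,265.27

£1265.27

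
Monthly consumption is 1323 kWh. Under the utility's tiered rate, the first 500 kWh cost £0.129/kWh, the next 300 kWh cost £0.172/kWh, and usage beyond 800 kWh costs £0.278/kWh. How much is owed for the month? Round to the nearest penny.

First 500 kWh × £0.129 = £64.50
Next 300 kWh × £0.172 = £51.60
Remaining 523 kWh × £0.278 = £145.39
Total = £261.49

£261.49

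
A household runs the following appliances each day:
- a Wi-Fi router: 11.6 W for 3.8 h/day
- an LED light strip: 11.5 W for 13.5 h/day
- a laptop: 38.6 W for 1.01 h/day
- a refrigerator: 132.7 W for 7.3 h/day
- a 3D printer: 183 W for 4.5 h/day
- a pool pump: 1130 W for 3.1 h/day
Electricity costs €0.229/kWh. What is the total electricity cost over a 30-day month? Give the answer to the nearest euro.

Wi-Fi router: 11.6 W × 3.8 h × 30 d = 1,322 Wh = 1.322 kWh
LED light strip: 11.5 W × 13.5 h × 30 d = 4,658 Wh = 4.657 kWh
laptop: 38.6 W × 1.01 h × 30 d = 1,170 Wh = 1.17 kWh
refrigerator: 132.7 W × 7.3 h × 30 d = 29,061 Wh = 29.06 kWh
3D printer: 183 W × 4.5 h × 30 d = 24,705 Wh = 24.7 kWh
pool pump: 1130 W × 3.1 h × 30 d = 105,090 Wh = 105.1 kWh
Total energy = 1.322 + 4.657 + 1.17 + 29.06 + 24.7 + 105.1 = 166 kWh
Cost = 166 kWh × €0.229 = €38.02 ≈ €38

€38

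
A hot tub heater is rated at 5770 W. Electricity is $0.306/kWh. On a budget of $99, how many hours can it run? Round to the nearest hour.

Energy budget = $99 / $0.306 per kWh = 323.5 kWh = 323,529 Wh
Runtime = 323,529 Wh / 5770 W = 56.07 h

56 h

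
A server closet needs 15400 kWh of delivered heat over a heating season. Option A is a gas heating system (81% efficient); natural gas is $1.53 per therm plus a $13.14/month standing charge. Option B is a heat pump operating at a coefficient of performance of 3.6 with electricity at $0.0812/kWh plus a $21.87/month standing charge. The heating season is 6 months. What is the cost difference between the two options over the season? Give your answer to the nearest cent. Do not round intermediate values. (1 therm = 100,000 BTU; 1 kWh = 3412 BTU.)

$592.78

Heat load = 15400 kWh × 3412 = 52,544,800 BTU
Gas: input = 52,544,800 / 0.81 = 64,870,123 BTU = 648.7 therm → 648.7 × $1.53 = $992.51; + 6 × $13.14 standing = $1,071.35
Heat pump: 52,544,800 BTU / 3412 = 15,400 kWh heat; / 3.6 = 4,278 kWh in → × $0.0812 = $347.36; + 6 × $21.87 standing = $478.58
Difference = |$1,071.35 − $478.58| = $592.78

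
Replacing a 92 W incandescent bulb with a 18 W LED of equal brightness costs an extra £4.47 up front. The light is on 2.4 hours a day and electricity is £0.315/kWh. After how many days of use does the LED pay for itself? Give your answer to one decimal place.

Power saved = 92 − 18 = 74 W
Daily energy saved = 74 W × 2.4 h = 177.6 Wh = 0.1776 kWh
Daily savings = 0.1776 × £0.315 = £0.0559
Payback = £4.47 / £0.0559 per day = 79.9 days

79.9 days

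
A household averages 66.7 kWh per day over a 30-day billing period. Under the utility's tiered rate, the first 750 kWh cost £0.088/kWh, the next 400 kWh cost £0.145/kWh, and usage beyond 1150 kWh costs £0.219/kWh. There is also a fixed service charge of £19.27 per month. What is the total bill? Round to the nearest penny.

£329.64

Usage = 66.7 kWh/day × 30 days = 2001 kWh
First 750 kWh × £0.088 = £66.00
Next 400 kWh × £0.145 = £58.00
Remaining 851 kWh × £0.219 = £186.37
Energy charge = £310.37; + service £19.27 = £329.64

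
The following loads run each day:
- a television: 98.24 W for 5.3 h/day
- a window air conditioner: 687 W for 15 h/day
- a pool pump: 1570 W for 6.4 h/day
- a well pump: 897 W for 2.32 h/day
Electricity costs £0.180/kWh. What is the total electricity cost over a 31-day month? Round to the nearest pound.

television: 98.24 W × 5.3 h × 31 d = 16,141 Wh = 16.14 kWh
window air conditioner: 687 W × 15 h × 31 d = 319,455 Wh = 319.5 kWh
pool pump: 1570 W × 6.4 h × 31 d = 311,488 Wh = 311.5 kWh
well pump: 897 W × 2.32 h × 31 d = 64,512 Wh = 64.51 kWh
Total energy = 16.14 + 319.5 + 311.5 + 64.51 = 711.6 kWh
Cost = 711.6 kWh × £0.180 = £128.09 ≈ £128

£128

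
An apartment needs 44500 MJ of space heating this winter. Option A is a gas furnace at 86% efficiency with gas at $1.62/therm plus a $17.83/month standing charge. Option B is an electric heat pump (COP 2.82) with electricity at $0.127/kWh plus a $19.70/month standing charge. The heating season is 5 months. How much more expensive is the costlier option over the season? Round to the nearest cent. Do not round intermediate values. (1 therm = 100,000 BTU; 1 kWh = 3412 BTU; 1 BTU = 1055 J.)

Heat load = 44500 MJ = 44,500,000,000 J / 1055 = 42,180,095 BTU
Gas: input = 42,180,095 / 0.86 = 49,046,622 BTU = 490.5 therm → 490.5 × $1.62 = $794.56; + 5 × $17.83 standing = $883.71
Heat pump: 42,180,095 BTU / 3412 = 12,360 kWh heat; / 2.82 = 4,384 kWh in → × $0.127 = $556.74; + 5 × $19.70 standing = $655.24
Difference = |$883.71 − $655.24| = $228.46

$228.46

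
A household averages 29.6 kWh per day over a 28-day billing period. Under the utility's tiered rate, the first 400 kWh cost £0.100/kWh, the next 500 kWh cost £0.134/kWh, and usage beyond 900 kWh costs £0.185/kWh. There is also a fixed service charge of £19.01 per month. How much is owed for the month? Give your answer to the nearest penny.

Usage = 29.6 kWh/day × 28 days = 828.8 kWh
First 400 kWh × £0.100 = £40.00
Next 428.8 kWh × £0.134 = £57.46
Remaining tier: 0 kWh (not reached)
Energy charge = £97.46; + service £19.01 = £116.47

£116.47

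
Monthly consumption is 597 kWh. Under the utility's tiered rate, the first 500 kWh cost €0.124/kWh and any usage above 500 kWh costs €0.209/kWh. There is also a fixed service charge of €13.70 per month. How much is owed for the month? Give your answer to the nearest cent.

First 500 kWh × €0.124 = €62.00
Remaining 97 kWh × €0.209 = €20.27
Energy charge = €82.27; + service €13.70 = €95.97

€95.97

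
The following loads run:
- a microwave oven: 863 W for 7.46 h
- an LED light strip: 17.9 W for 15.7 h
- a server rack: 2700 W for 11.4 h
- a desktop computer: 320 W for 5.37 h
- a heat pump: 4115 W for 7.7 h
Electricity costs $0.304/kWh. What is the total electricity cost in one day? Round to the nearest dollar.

microwave oven: 863 W × 7.46 h = 6,438 Wh = 6.438 kWh
LED light strip: 17.9 W × 15.7 h = 281 Wh = 0.281 kWh
server rack: 2700 W × 11.4 h = 30,780 Wh = 30.78 kWh
desktop computer: 320 W × 5.37 h = 1,718 Wh = 1.718 kWh
heat pump: 4115 W × 7.7 h = 31,686 Wh = 31.69 kWh
Total energy = 6.438 + 0.281 + 30.78 + 1.718 + 31.69 = 70.9 kWh
Cost = 70.9 kWh × $0.304 = $21.55 ≈ $22

$22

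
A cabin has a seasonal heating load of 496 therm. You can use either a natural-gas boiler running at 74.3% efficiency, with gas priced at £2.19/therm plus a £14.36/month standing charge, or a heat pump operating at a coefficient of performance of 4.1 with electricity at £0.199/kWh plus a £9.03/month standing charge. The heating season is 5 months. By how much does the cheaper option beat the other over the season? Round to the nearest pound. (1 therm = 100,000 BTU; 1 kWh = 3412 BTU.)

£783

Heat load = 496 therm × 100,000 = 49,600,000 BTU
Gas: input = 49,600,000 / 0.743 = 66,756,393 BTU = 667.6 therm → 667.6 × £2.19 = £1,461.97; + 5 × £14.36 standing = £1,533.77
Heat pump: 49,600,000 BTU / 3412 = 14,540 kWh heat; / 4.1 = 3,546 kWh in → × £0.199 = £705.57; + 5 × £9.03 standing = £750.72
Difference = |£1,533.77 − £750.72| = £783.04 ≈ £783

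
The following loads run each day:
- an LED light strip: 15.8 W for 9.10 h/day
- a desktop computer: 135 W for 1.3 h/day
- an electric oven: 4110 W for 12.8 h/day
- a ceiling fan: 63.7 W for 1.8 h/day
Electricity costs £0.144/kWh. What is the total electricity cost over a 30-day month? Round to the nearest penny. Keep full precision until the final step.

£229.14

LED light strip: 15.8 W × 9.10 h × 30 d = 4,313 Wh = 4.313 kWh
desktop computer: 135 W × 1.3 h × 30 d = 5,265 Wh = 5.265 kWh
electric oven: 4110 W × 12.8 h × 30 d = 1,578,240 Wh = 1,578 kWh
ceiling fan: 63.7 W × 1.8 h × 30 d = 3,440 Wh = 3.44 kWh
Total energy = 4.313 + 5.265 + 1,578 + 3.44 = 1,591 kWh
Cost = 1,591 kWh × £0.144 = £229.14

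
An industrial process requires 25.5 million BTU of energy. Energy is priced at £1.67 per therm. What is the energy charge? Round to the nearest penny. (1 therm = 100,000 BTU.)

£425.85

25.5 million BTU × (10 therm/million BTU) = 255 therm
Cost = 255 therm × £1.67/therm = £425.85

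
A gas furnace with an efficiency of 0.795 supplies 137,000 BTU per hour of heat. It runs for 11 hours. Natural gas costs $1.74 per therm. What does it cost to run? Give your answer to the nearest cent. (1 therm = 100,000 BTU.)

Heat delivered = 137,000 BTU/h × 11 h = 1,507,000 BTU
Gas input = 1,507,000 / 0.795 = 1,895,597 BTU
= 1,895,597 / 100,000 = 18.96 therm
Cost = 18.96 × $1.74/therm = $32.98

$32.98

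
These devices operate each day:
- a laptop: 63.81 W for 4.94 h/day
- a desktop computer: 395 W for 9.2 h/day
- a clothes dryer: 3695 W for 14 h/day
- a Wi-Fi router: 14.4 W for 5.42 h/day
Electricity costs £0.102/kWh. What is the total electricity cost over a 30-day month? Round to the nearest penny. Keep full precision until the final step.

laptop: 63.81 W × 4.94 h × 30 d = 9,457 Wh = 9.457 kWh
desktop computer: 395 W × 9.2 h × 30 d = 109,020 Wh = 109 kWh
clothes dryer: 3695 W × 14 h × 30 d = 1,551,900 Wh = 1,552 kWh
Wi-Fi router: 14.4 W × 5.42 h × 30 d = 2,341 Wh = 2.341 kWh
Total energy = 9.457 + 109 + 1,552 + 2.341 = 1,673 kWh
Cost = 1,673 kWh × £0.102 = £170.62

£170.62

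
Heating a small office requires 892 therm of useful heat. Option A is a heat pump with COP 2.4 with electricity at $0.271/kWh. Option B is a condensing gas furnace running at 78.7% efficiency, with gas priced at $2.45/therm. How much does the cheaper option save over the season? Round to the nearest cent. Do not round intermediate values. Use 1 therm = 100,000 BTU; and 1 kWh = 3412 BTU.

$175.11

Heat load = 892 therm × 100,000 = 89,200,000 BTU
Gas: input = 89,200,000 / 0.787 = 113,341,804 BTU = 1,133 therm → 1,133 × $2.45 = $2,776.87
Heat pump: 89,200,000 BTU / 3412 = 26,140 kWh heat; / 2.4 = 10,890 kWh in → × $0.271 = $2,951.98
Difference = |$2,776.87 − $2,951.98| = $175.11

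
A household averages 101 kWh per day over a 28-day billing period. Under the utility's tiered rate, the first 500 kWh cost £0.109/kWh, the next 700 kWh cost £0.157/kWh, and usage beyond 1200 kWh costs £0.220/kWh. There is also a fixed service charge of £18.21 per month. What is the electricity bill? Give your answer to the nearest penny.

Usage = 101 kWh/day × 28 days = 2828 kWh
First 500 kWh × £0.109 = £54.50
Next 700 kWh × £0.157 = £109.90
Remaining 1628 kWh × £0.220 = £358.16
Energy charge = £522.56; + service £18.21 = £540.77

£540.77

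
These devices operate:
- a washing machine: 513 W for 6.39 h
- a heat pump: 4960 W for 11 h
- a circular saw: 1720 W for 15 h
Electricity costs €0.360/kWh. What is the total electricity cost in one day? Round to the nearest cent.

€30.11

washing machine: 513 W × 6.39 h = 3,278 Wh = 3.278 kWh
heat pump: 4960 W × 11 h = 54,560 Wh = 54.56 kWh
circular saw: 1720 W × 15 h = 25,800 Wh = 25.8 kWh
Total energy = 3.278 + 54.56 + 25.8 = 83.64 kWh
Cost = 83.64 kWh × €0.360 = €30.11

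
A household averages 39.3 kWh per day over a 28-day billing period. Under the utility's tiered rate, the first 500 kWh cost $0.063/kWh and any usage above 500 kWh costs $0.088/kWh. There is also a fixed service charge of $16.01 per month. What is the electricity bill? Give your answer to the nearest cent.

$100.35

Usage = 39.3 kWh/day × 28 days = 1100.4 kWh
First 500 kWh × $0.063 = $31.50
Remaining 600.4 kWh × $0.088 = $52.84
Energy charge = $84.34; + service $16.01 = $100.35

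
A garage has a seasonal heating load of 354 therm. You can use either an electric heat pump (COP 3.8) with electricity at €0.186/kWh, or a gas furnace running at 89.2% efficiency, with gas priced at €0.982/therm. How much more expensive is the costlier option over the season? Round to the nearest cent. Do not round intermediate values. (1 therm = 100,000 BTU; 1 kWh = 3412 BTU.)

€118.12

Heat load = 354 therm × 100,000 = 35,400,000 BTU
Gas: input = 35,400,000 / 0.892 = 39,686,099 BTU = 396.9 therm → 396.9 × €0.982 = €389.72
Heat pump: 35,400,000 BTU / 3412 = 10,380 kWh heat; / 3.8 = 2,730 kWh in → × €0.186 = €507.84
Difference = |€389.72 − €507.84| = €118.12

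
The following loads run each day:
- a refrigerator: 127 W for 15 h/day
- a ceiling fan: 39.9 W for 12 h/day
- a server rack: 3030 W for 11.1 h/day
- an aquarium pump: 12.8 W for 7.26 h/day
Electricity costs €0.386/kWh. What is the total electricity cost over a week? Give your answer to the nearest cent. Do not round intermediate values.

refrigerator: 127 W × 15 h × 7 d = 13,335 Wh = 13.34 kWh
ceiling fan: 39.9 W × 12 h × 7 d = 3,352 Wh = 3.352 kWh
server rack: 3030 W × 11.1 h × 7 d = 235,431 Wh = 235.4 kWh
aquarium pump: 12.8 W × 7.26 h × 7 d = 650 Wh = 0.6505 kWh
Total energy = 13.34 + 3.352 + 235.4 + 0.6505 = 252.8 kWh
Cost = 252.8 kWh × €0.386 = €97.57

€97.57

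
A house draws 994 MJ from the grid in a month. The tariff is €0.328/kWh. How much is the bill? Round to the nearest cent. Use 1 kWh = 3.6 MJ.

€90.56

994 MJ × (0.27778 kWh/MJ) = 276.1 kWh
Cost = 276.1 kWh × €0.328/kWh = €90.56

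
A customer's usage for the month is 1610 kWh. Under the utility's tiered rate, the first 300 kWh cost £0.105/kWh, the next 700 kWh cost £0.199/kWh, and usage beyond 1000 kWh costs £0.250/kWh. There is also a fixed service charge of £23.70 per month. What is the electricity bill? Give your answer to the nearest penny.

£347.00

First 300 kWh × £0.105 = £31.50
Next 700 kWh × £0.199 = £139.30
Remaining 610 kWh × £0.250 = £152.50
Energy charge = £323.30; + service £23.70 = £347.00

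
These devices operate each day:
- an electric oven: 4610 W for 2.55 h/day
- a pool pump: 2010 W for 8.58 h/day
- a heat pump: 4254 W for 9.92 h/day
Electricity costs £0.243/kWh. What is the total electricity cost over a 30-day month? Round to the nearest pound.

electric oven: 4610 W × 2.55 h × 30 d = 352,665 Wh = 352.7 kWh
pool pump: 2010 W × 8.58 h × 30 d = 517,374 Wh = 517.4 kWh
heat pump: 4254 W × 9.92 h × 30 d = 1,265,990 Wh = 1,266 kWh
Total energy = 352.7 + 517.4 + 1,266 = 2,136 kWh
Cost = 2,136 kWh × £0.243 = £519.06 ≈ £519

£519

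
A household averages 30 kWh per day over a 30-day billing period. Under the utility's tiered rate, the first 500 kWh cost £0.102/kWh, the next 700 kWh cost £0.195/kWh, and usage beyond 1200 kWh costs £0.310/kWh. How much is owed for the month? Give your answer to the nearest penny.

£129.00

Usage = 30 kWh/day × 30 days = 900 kWh
First 500 kWh × £0.102 = £51.00
Next 400 kWh × £0.195 = £78.00
Remaining tier: 0 kWh (not reached)
Total = £129.00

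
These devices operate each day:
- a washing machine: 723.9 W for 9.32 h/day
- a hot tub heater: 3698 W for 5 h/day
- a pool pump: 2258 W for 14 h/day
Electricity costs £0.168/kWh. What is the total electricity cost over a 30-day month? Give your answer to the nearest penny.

washing machine: 723.9 W × 9.32 h × 30 d = 202,402 Wh = 202.4 kWh
hot tub heater: 3698 W × 5 h × 30 d = 554,700 Wh = 554.7 kWh
pool pump: 2258 W × 14 h × 30 d = 948,360 Wh = 948.4 kWh
Total energy = 202.4 + 554.7 + 948.4 = 1,705 kWh
Cost = 1,705 kWh × £0.168 = £286.52

£286.52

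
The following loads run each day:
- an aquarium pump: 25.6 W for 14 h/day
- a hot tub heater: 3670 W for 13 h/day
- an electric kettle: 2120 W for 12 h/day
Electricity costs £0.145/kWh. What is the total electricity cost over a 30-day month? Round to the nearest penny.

£319.76

aquarium pump: 25.6 W × 14 h × 30 d = 10,752 Wh = 10.75 kWh
hot tub heater: 3670 W × 13 h × 30 d = 1,431,300 Wh = 1,431 kWh
electric kettle: 2120 W × 12 h × 30 d = 763,200 Wh = 763.2 kWh
Total energy = 10.75 + 1,431 + 763.2 = 2,205 kWh
Cost = 2,205 kWh × £0.145 = £319.76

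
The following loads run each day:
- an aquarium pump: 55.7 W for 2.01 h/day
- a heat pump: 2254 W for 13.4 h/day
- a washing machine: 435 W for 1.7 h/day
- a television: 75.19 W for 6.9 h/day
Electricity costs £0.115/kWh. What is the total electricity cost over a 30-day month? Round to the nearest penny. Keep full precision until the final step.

£108.93

aquarium pump: 55.7 W × 2.01 h × 30 d = 3,359 Wh = 3.359 kWh
heat pump: 2254 W × 13.4 h × 30 d = 906,108 Wh = 906.1 kWh
washing machine: 435 W × 1.7 h × 30 d = 22,185 Wh = 22.18 kWh
television: 75.19 W × 6.9 h × 30 d = 15,564 Wh = 15.56 kWh
Total energy = 3.359 + 906.1 + 22.18 + 15.56 = 947.2 kWh
Cost = 947.2 kWh × £0.115 = £108.93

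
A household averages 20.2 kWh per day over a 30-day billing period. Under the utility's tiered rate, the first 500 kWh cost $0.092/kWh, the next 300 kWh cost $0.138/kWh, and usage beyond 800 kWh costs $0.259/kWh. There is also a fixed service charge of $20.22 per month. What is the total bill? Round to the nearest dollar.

$81

Usage = 20.2 kWh/day × 30 days = 606 kWh
First 500 kWh × $0.092 = $46.00
Next 106 kWh × $0.138 = $14.63
Remaining tier: 0 kWh (not reached)
Energy charge = $60.63; + service $20.22 = $80.85 ≈ $81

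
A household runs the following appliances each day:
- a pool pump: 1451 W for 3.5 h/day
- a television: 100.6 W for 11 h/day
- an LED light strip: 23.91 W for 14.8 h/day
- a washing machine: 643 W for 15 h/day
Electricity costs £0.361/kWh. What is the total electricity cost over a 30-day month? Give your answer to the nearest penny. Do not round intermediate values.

pool pump: 1451 W × 3.5 h × 30 d = 152,355 Wh = 152.4 kWh
television: 100.6 W × 11 h × 30 d = 33,198 Wh = 33.2 kWh
LED light strip: 23.91 W × 14.8 h × 30 d = 10,616 Wh = 10.62 kWh
washing machine: 643 W × 15 h × 30 d = 289,350 Wh = 289.4 kWh
Total energy = 152.4 + 33.2 + 10.62 + 289.4 = 485.5 kWh
Cost = 485.5 kWh × £0.361 = £175.27

£175.27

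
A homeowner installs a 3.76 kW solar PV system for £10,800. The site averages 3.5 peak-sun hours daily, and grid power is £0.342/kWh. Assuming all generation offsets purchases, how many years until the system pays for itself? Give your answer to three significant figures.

Daily generation = 3.76 kW × 3.5 h = 13.16 kWh
Annual generation = 13.16 × 365 = 4803.4 kWh
Annual savings = 4803.4 × £0.342 = £1,642.76
Payback = £10,800 / £1,642.76 = 6.57 years

6.57 years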